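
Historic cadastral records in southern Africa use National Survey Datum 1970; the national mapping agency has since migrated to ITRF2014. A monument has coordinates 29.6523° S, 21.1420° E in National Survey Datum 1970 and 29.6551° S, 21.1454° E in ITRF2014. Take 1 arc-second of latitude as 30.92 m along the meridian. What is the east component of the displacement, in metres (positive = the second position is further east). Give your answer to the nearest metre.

ΔE = 329 m

Δφ = -29.6551° − -29.6523° = -0.0028°; Δλ = 21.1454° − 21.1420° = +0.0034°.
1° of latitude = 3600 × 30.92 = 111312 m.
ΔN = Δφ × 111312 = -311.7 m; ΔE = Δλ × 111312 × cos(-29.6523°) = +0.0034 × 111312 × 0.869044 = 328.9 m.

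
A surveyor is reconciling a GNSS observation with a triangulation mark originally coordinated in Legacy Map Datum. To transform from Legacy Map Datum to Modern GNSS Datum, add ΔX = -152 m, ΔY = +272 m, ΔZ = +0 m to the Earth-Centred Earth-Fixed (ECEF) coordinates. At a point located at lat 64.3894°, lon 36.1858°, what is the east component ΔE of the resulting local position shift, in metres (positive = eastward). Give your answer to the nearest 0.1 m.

At φ = 64.3894°, λ = 36.1858°: sin φ = 0.901753, cos φ = 0.432253, sin λ = 0.590406, cos λ = 0.807107.
ΔE = −sin λ·ΔX + cos λ·ΔY = −(0.590406)·(-152) + (0.807107)·(272) = 309.27 m.

ΔE = 309.3 m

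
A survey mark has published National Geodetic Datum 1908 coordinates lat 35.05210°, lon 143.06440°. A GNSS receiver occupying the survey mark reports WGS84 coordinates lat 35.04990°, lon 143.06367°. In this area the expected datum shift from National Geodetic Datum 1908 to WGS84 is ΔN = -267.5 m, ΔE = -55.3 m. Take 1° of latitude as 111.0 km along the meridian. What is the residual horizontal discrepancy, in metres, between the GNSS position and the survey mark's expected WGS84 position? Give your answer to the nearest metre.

Observed coordinate differences: Δφ = -0.00220°, Δλ = -0.00073°.
Converting to metres (1° lat = 111000 m, cos φ = 0.818630): observed ΔN = -244.2 m, observed ΔE = -66.3 m.
Subtracting the expected shift leaves a residual of -244.2 − (-267.5) = 23.3 m north and -66.3 − (-55.3) = -11.0 m east.
Residual distance = √(23.3² + (-11.0)²) = 25.8 m.

26 m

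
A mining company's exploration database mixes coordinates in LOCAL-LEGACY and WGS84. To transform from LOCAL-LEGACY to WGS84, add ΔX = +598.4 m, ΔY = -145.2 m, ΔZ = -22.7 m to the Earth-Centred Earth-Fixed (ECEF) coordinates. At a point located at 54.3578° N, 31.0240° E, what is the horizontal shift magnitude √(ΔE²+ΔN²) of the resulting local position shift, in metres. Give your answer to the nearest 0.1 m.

At φ = 54.3578°, λ = 31.0240°: sin φ = 0.812672, cos φ = 0.582722, sin λ = 0.515397, cos λ = 0.856951.
ΔE = −sin λ·ΔX + cos λ·ΔY = −(0.515397)·(598.4) + (0.856951)·(-145.2) = -432.84 m.
ΔN = −sin φ cos λ·ΔX − sin φ sin λ·ΔY + cos φ·ΔZ = −(0.812672)(0.856951)(598.4) − (0.812672)(0.515397)(-145.2) + (0.582722)(-22.7) = -369.15 m.
Horizontal magnitude = √(ΔE² + ΔN²) = √((-432.84)² + (-369.15)²) = 568.88 m.

568.9 m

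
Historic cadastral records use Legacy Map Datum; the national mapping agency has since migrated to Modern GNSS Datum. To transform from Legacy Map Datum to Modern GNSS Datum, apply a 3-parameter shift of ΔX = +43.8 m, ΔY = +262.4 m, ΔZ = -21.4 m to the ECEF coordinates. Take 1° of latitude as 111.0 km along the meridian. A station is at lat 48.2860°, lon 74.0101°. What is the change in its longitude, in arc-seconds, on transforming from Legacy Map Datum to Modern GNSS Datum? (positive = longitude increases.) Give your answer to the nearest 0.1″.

Δλ = 1.5″

sin φ = 0.746476, cos φ = 0.665413, sin λ = 0.961310, cos λ = 0.275468.
East component: ΔE = −sin λ·ΔX + cos λ·ΔY = −(0.961310)(43.8) + (0.275468)(262.4) = 30.18 m.
1° of latitude spans 111000 m; at latitude φ, 1° of longitude spans that × cos φ = 73860.8 m, so Δλ = 30.18 / 73860.8 × 3600 = 1.471″.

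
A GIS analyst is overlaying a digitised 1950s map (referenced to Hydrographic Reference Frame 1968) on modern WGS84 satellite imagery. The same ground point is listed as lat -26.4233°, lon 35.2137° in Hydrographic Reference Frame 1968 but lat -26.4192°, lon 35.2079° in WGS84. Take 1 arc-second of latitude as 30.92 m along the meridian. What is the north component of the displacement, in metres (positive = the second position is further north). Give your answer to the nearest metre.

Δφ = -26.4192° − -26.4233° = +0.0041°; Δλ = 35.2079° − 35.2137° = -0.0058°.
1° of latitude = 3600 × 30.92 = 111312 m.
ΔN = Δφ × 111312 = 456.4 m; ΔE = Δλ × 111312 × cos(-26.4233°) = -0.0058 × 111312 × 0.895531 = -578.2 m.

ΔN = 456 m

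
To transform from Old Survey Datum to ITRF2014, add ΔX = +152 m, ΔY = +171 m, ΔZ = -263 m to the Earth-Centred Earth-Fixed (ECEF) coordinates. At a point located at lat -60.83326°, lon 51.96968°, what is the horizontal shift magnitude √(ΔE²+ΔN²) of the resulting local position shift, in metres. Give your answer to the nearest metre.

The local east axis at (φ, λ) is (−sin λ, cos λ, 0), so ΔE = −sin(51.96968°)·152 + cos(51.96968°)·171 = -14.38 m.
The local north axis is (−sin φ cos λ, −sin φ sin λ, cos φ), giving ΔN = 81.770 + 117.616 − 128.174 = 71.21 m.
Horizontal magnitude = √(ΔE² + ΔN²) = √((-14.38)² + 71.21²) = 72.65 m.

73 m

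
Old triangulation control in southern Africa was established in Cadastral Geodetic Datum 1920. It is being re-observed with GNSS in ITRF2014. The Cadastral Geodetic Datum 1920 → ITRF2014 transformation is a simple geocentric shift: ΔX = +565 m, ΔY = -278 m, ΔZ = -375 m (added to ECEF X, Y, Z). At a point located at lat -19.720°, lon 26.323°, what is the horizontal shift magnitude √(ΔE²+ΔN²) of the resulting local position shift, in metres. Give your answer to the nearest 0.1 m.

547.5 m

At φ = -19.720°, λ = 26.323°: sin φ = -0.337424, cos φ = 0.941353, sin λ = 0.443431, cos λ = 0.896308.
ΔE = −sin λ·ΔX + cos λ·ΔY = −(0.443431)·(565) + (0.896308)·(-278) = -499.71 m.
ΔN = −sin φ cos λ·ΔX − sin φ sin λ·ΔY + cos φ·ΔZ = −(-0.337424)(0.896308)(565) − (-0.337424)(0.443431)(-278) + (0.941353)(-375) = -223.73 m.
Horizontal magnitude = √(ΔE² + ΔN²) = √((-499.71)² + (-223.73)²) = 547.51 m.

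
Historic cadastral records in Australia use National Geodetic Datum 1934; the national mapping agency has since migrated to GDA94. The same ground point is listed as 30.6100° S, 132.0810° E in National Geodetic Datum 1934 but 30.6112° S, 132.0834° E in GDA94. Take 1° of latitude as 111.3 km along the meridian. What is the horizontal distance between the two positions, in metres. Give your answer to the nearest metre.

266 m

Δφ = -30.6112° − -30.6100° = -0.0012°; Δλ = 132.0834° − 132.0810° = +0.0024°.
ΔN = Δφ × 111300 = -133.6 m; ΔE = Δλ × 111300 × cos(-30.6100°) = +0.0024 × 111300 × 0.860653 = 229.9 m.
Distance = √(ΔE² + ΔN²) = √(229.9² + (-133.6)²) = 265.9 m.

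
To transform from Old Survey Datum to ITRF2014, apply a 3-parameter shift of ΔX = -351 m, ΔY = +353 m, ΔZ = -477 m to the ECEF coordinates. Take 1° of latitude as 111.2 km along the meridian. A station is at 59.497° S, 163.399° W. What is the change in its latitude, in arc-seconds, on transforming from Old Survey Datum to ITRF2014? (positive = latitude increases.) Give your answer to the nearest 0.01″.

Δφ = -1.27″

sin φ = -0.861603, cos φ = 0.507583, sin λ = -0.285705, cos λ = -0.958318.
North component: ΔN = −sin φ cos λ·ΔX − sin φ sin λ·ΔY + cos φ·ΔZ = −(-0.861603)(-0.958318)(-351) − (-0.861603)(-0.285705)(353) + (0.507583)(-477) = -39.20 m.
1° of latitude spans 111200 m, so Δφ = -39.20 / 111200 × 3600 = -1.269″.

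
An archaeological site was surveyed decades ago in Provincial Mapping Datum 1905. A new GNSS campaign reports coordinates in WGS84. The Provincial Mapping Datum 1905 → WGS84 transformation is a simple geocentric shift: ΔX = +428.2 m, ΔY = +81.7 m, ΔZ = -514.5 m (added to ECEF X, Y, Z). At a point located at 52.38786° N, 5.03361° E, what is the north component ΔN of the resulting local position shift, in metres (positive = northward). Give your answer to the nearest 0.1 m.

ΔN = -657.6 m

The local north axis is (−sin φ cos λ, −sin φ sin λ, cos φ), giving ΔN = -337.895 − 5.678 − 314.006 = -657.58 m.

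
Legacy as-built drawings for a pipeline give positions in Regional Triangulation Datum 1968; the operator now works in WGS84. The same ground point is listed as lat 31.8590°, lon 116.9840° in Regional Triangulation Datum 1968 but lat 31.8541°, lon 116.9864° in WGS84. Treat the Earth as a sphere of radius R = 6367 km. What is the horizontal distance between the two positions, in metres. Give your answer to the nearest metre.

590 m

Δφ = 31.8541° − 31.8590° = -0.0049°; Δλ = 116.9864° − 116.9840° = +0.0024°.
1° along a meridian = πR/180 = 111125 m.
ΔN = Δφ × 111125 = -544.5 m; ΔE = Δλ × 111125 × cos(31.8590°) = +0.0024 × 111125 × 0.849350 = 226.5 m.
Distance = √(ΔE² + ΔN²) = √(226.5² + (-544.5)²) = 589.8 m.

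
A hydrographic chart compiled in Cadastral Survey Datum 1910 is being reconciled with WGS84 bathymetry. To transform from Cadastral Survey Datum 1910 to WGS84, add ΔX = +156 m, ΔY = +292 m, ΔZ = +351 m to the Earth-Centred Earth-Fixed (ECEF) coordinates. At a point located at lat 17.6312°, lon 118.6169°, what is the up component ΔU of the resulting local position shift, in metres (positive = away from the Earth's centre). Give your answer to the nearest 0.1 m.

ΔU = 279.4 m

The local up (radial) axis is (cos φ cos λ, cos φ sin λ, sin φ), giving ΔU = -71.207 + 244.289 + 106.314 = 279.40 m.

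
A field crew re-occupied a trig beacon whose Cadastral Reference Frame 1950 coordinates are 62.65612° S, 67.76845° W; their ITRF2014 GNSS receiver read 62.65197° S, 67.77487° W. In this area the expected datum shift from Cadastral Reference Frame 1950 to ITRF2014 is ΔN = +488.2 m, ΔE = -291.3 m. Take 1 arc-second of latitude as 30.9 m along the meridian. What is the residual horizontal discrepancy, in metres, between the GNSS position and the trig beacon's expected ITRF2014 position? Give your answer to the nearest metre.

45 m

Observed coordinate differences: Δφ = +0.00415°, Δλ = -0.00642°.
Converting to metres (1° lat = 111240 m, cos φ = 0.459330): observed ΔN = 461.6 m, observed ΔE = -328.0 m.
Subtracting the expected shift leaves a residual of 461.6 − (488.2) = -26.6 m north and -328.0 − (-291.3) = -36.7 m east.
Residual distance = √((-26.6)² + (-36.7)²) = 45.3 m.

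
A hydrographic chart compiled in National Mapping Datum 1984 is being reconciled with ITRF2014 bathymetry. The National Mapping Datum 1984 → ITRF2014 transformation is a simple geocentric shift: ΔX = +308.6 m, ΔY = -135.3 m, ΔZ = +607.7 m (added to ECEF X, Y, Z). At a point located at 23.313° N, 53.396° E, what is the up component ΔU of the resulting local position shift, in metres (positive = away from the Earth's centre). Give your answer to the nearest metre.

ΔU = 310 m

At φ = 23.313°, λ = 53.396°: sin φ = 0.395754, cos φ = 0.918357, sin λ = 0.802776, cos λ = 0.596281.
ΔU = cos φ cos λ·ΔX + cos φ sin λ·ΔY + sin φ·ΔZ = (0.918357)(0.596281)(308.6) + (0.918357)(0.802776)(-135.3) + (0.395754)(607.7) = 309.74 m.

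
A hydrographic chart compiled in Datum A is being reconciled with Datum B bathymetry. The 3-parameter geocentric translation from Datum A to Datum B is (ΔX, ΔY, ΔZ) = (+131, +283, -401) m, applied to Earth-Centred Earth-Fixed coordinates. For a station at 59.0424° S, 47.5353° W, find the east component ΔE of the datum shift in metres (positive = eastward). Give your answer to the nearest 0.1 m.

ΔE = 287.7 m

The local east axis at (φ, λ) is (−sin λ, cos λ, 0), so ΔE = −sin(-47.5353°)·131 + cos(-47.5353°)·283 = 287.70 m.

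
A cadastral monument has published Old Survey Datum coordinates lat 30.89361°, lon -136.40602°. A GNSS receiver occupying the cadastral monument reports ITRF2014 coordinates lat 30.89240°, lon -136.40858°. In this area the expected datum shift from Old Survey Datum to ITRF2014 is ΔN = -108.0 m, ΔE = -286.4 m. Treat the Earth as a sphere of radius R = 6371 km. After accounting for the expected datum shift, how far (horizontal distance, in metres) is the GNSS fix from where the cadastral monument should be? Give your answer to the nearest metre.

50 m

Observed coordinate differences: Δφ = -0.00121°, Δλ = -0.00256°.
Converting to metres (1° lat = 111195 m, cos φ = 0.858122): observed ΔN = -134.5 m, observed ΔE = -244.3 m.
Subtracting the expected shift leaves a residual of -134.5 − (-108.0) = -26.5 m north and -244.3 − (-286.4) = 42.1 m east.
Residual distance = √((-26.5)² + 42.1²) = 49.8 m.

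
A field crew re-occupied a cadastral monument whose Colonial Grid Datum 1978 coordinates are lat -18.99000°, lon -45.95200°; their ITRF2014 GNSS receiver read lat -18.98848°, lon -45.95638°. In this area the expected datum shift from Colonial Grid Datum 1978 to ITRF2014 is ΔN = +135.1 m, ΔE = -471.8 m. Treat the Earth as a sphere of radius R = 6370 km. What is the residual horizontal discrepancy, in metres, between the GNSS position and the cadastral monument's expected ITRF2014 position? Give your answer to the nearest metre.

Observed coordinate differences: Δφ = +0.00152°, Δλ = -0.00438°.
Converting to metres (1° lat = 111177 m, cos φ = 0.945575): observed ΔN = 169.0 m, observed ΔE = -460.5 m.
Subtracting the expected shift leaves a residual of 169.0 − (135.1) = 33.9 m north and -460.5 − (-471.8) = 11.3 m east.
Residual distance = √(33.9² + 11.3²) = 35.7 m.

36 m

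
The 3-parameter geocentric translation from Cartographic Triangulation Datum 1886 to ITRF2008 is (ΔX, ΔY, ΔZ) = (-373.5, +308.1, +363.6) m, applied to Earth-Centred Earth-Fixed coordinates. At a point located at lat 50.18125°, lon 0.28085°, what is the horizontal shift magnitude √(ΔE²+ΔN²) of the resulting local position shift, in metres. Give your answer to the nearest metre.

At φ = 50.18125°, λ = 0.28085°: sin φ = 0.768074, cos φ = 0.640361, sin λ = 0.004902, cos λ = 0.999988.
ΔE = −sin λ·ΔX + cos λ·ΔY = −(0.004902)·(-373.5) + (0.999988)·(308.1) = 309.93 m.
ΔN = −sin φ cos λ·ΔX − sin φ sin λ·ΔY + cos φ·ΔZ = −(0.768074)(0.999988)(-373.5) − (0.768074)(0.004902)(308.1) + (0.640361)(363.6) = 518.55 m.
Horizontal magnitude = √(ΔE² + ΔN²) = √(309.93² + 518.55²) = 604.11 m.

604 m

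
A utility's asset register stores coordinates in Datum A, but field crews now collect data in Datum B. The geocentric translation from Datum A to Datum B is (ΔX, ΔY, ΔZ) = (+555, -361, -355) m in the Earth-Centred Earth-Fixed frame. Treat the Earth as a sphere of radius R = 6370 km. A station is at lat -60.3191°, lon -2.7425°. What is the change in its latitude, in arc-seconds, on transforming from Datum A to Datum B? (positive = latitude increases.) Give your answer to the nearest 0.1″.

sin φ = -0.868797, cos φ = 0.495169, sin λ = -0.047847, cos λ = 0.998855.
North component: ΔN = −sin φ cos λ·ΔX − sin φ sin λ·ΔY + cos φ·ΔZ = −(-0.868797)(0.998855)(555) − (-0.868797)(-0.047847)(-361) + (0.495169)(-355) = 320.85 m.
1° of latitude spans πR/180 = 111177 m, so Δφ = 320.85 / 111177 × 3600 = 10.389″.

Δφ = 10.4″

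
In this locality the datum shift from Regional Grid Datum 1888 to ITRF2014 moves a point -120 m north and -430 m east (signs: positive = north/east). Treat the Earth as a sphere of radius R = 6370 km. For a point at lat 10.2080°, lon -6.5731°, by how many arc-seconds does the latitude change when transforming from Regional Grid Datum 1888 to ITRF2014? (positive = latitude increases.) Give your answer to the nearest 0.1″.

On a sphere of radius R, 1 rad of latitude = R, so Δφ = ΔN / R = -120.0 / 6370000 = -1.8838e-05 rad = -3.886″.

Δφ = -3.9″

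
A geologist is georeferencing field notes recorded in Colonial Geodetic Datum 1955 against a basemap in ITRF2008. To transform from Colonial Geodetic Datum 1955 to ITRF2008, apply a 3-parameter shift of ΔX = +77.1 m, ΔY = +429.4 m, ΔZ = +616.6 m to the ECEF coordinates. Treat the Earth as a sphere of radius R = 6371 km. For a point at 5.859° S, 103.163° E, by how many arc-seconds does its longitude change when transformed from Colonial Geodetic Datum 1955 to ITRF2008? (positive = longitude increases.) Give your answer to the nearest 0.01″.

Δλ = -5.63″

sin φ = -0.102081, cos φ = 0.994776, sin λ = 0.973726, cos λ = -0.227722.
East component: ΔE = −sin λ·ΔX + cos λ·ΔY = −(0.973726)(77.1) + (-0.227722)(429.4) = -172.86 m.
1° of latitude spans πR/180 = 111195 m; at latitude φ, 1° of longitude spans that × cos φ = 110614.1 m, so Δλ = -172.86 / 110614.1 × 3600 = -5.626″.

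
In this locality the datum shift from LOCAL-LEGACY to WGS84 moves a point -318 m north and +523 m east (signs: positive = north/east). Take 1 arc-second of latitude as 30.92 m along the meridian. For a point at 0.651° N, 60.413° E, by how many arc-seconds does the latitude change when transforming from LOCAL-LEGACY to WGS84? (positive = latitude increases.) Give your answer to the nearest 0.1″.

1″ of latitude = 30.92 m, so Δφ = -318.0 / 30.92 = -10.285″.

Δφ = -10.3″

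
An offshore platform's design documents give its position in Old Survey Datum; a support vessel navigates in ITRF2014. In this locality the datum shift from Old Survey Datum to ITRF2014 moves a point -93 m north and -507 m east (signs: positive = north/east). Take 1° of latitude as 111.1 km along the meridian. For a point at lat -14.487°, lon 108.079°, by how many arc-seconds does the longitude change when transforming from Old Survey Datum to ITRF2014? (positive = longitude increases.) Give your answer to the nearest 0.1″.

At latitude -14.487°, cos φ = 0.968204.
1° of longitude at this latitude = 111.1 × cos φ = 107.57 km, so Δλ = -507.0 / 107567.5 = -0.0047133° = -16.968″.

Δλ = -17.0″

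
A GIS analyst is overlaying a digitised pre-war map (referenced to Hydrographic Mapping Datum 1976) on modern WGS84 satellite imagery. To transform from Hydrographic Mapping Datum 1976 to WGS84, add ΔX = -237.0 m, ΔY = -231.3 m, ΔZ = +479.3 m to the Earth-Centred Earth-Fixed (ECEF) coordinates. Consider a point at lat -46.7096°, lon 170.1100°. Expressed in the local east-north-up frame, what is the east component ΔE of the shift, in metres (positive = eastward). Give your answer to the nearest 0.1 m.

At φ = -46.7096°, λ = 170.1100°: sin φ = -0.727888, cos φ = 0.685696, sin λ = 0.171757, cos λ = -0.985139.
ΔE = −sin λ·ΔX + cos λ·ΔY = −(0.171757)·(-237.0) + (-0.985139)·(-231.3) = 268.57 m.

ΔE = 268.6 m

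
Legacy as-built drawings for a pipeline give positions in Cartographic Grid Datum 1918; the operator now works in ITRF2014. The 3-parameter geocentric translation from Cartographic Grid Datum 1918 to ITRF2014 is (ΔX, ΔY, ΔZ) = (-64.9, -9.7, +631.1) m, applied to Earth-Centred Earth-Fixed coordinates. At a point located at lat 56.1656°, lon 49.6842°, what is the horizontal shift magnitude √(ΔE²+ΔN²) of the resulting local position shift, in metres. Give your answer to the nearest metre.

At φ = 56.1656°, λ = 49.6842°: sin φ = 0.830650, cos φ = 0.556794, sin λ = 0.762490, cos λ = 0.647000.
ΔE = −sin λ·ΔX + cos λ·ΔY = −(0.762490)·(-64.9) + (0.647000)·(-9.7) = 43.21 m.
ΔN = −sin φ cos λ·ΔX − sin φ sin λ·ΔY + cos φ·ΔZ = −(0.830650)(0.647000)(-64.9) − (0.830650)(0.762490)(-9.7) + (0.556794)(631.1) = 392.42 m.
Horizontal magnitude = √(ΔE² + ΔN²) = √(43.21² + 392.42²) = 394.79 m.

395 m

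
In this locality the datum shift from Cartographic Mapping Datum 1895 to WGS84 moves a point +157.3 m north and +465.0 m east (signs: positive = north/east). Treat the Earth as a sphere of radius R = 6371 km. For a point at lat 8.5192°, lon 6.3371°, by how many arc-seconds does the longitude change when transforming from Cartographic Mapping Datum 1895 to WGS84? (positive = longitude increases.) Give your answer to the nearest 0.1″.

Δλ = 15.2″

At latitude 8.5192°, cos φ = 0.988966.
One radian of longitude at latitude φ spans R cos φ, so Δλ = ΔE / (R cos φ) = 465.0 / (6371000 × 0.988966) = 7.3801e-05 rad = 15.223″.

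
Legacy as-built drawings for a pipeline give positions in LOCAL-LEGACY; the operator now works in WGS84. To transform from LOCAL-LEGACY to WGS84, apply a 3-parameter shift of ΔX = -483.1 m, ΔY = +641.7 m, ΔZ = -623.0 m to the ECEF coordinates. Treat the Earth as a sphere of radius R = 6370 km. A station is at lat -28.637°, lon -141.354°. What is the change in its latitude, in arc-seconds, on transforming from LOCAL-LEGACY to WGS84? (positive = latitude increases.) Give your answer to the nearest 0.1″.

sin φ = -0.479259, cos φ = 0.877674, sin λ = -0.624507, cos λ = -0.781019.
North component: ΔN = −sin φ cos λ·ΔX − sin φ sin λ·ΔY + cos φ·ΔZ = −(-0.479259)(-0.781019)(-483.1) − (-0.479259)(-0.624507)(641.7) + (0.877674)(-623.0) = -558.02 m.
1° of latitude spans πR/180 = 111177 m, so Δφ = -558.02 / 111177 × 3600 = -18.069″.

Δφ = -18.1″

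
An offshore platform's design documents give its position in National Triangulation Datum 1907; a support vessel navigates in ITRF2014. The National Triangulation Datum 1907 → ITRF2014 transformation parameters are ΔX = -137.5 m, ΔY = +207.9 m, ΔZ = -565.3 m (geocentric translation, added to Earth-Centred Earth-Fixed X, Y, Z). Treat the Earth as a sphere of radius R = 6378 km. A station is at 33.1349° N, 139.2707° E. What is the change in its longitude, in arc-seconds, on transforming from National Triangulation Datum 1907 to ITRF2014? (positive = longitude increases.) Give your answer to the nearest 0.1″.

sin φ = 0.546612, cos φ = 0.837386, sin λ = 0.652486, cos λ = -0.757801.
East component: ΔE = −sin λ·ΔX + cos λ·ΔY = −(0.652486)(-137.5) + (-0.757801)(207.9) = -67.83 m.
1° of latitude spans πR/180 = 111317 m; at latitude φ, 1° of longitude spans that × cos φ = 93215.4 m, so Δλ = -67.83 / 93215.4 × 3600 = -2.620″.

Δλ = -2.6″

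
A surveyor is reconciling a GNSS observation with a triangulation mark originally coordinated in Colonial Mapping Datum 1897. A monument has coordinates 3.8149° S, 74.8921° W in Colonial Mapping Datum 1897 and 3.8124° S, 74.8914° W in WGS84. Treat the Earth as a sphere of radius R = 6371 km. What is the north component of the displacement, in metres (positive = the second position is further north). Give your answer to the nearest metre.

Δφ = -3.8124° − -3.8149° = +0.0025°; Δλ = -74.8914° − -74.8921° = +0.0007°.
1° along a meridian = πR/180 = 111195 m.
ΔN = Δφ × 111195 = 278.0 m; ΔE = Δλ × 111195 × cos(-3.8149°) = +0.0007 × 111195 × 0.997784 = 77.7 m.

ΔN = 278 m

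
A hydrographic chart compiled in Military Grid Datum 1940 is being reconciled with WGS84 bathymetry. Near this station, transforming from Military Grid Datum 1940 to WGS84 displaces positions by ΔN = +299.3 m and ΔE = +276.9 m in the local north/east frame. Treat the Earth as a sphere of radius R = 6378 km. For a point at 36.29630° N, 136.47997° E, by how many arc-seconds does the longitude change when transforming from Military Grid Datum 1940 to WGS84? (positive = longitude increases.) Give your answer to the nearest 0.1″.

At latitude 36.29630°, cos φ = 0.805967.
One radian of longitude at latitude φ spans R cos φ, so Δλ = ΔE / (R cos φ) = 276.9 / (6378000 × 0.805967) = 5.3867e-05 rad = 11.111″.

Δλ = 11.1″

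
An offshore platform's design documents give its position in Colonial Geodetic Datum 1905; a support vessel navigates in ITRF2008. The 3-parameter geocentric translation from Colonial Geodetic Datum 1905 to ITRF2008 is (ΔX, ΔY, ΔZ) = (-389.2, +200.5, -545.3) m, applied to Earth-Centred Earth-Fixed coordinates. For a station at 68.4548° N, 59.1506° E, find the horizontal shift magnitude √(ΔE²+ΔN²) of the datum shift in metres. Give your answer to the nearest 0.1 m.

470.6 m

At φ = 68.4548°, λ = 59.1506°: sin φ = 0.930128, cos φ = 0.367235, sin λ = 0.858518, cos λ = 0.512783.
ΔE = −sin λ·ΔX + cos λ·ΔY = −(0.858518)·(-389.2) + (0.512783)·(200.5) = 436.95 m.
ΔN = −sin φ cos λ·ΔX − sin φ sin λ·ΔY + cos φ·ΔZ = −(0.930128)(0.512783)(-389.2) − (0.930128)(0.858518)(200.5) + (0.367235)(-545.3) = -174.73 m.
Horizontal magnitude = √(ΔE² + ΔN²) = √(436.95² + (-174.73)²) = 470.59 m.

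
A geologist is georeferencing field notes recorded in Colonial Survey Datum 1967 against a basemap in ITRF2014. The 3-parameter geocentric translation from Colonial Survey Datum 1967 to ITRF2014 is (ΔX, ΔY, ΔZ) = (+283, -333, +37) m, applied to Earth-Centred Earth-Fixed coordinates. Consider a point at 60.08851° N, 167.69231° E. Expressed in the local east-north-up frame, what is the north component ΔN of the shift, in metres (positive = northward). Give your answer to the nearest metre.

ΔN = 320 m

The local north axis is (−sin φ cos λ, −sin φ sin λ, cos φ), giving ΔN = 239.666 + 61.528 + 18.450 = 319.64 m.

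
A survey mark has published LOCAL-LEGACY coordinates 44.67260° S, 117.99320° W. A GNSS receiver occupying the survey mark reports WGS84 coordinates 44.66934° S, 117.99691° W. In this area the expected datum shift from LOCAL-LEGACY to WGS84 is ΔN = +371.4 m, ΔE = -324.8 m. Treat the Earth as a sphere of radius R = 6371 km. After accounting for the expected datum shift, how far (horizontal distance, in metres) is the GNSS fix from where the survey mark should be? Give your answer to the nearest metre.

Observed coordinate differences: Δφ = +0.00326°, Δλ = -0.00371°.
Converting to metres (1° lat = 111195 m, cos φ = 0.711136): observed ΔN = 362.5 m, observed ΔE = -293.4 m.
Subtracting the expected shift leaves a residual of 362.5 − (371.4) = -8.9 m north and -293.4 − (-324.8) = 31.4 m east.
Residual distance = √((-8.9)² + 31.4²) = 32.7 m.

33 m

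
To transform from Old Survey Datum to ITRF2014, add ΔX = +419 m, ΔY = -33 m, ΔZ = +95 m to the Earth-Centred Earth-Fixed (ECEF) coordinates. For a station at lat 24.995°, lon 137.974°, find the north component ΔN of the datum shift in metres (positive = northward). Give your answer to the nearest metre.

ΔN = 227 m

The local north axis is (−sin φ cos λ, −sin φ sin λ, cos φ), giving ΔN = 131.515 + 9.335 + 86.103 = 226.95 m.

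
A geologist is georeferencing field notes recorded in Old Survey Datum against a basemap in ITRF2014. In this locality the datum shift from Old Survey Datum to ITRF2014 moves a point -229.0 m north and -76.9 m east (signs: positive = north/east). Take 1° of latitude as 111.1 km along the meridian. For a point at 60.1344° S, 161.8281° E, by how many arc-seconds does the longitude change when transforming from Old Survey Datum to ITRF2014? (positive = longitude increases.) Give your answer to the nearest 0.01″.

At latitude -60.1344°, cos φ = 0.497967.
1° of longitude at this latitude = 111.1 × cos φ = 55.32 km, so Δλ = -76.9 / 55324.2 = -0.0013900° = -5.004″.

Δλ = -5.00″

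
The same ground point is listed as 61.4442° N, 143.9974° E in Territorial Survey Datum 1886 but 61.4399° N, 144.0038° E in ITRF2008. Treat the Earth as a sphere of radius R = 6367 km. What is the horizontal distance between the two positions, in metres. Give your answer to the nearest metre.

586 m

Δφ = 61.4399° − 61.4442° = -0.0043°; Δλ = 144.0038° − 143.9974° = +0.0064°.
1° along a meridian = πR/180 = 111125 m.
ΔN = Δφ × 111125 = -477.8 m; ΔE = Δλ × 111125 × cos(61.4442°) = +0.0064 × 111125 × 0.478014 = 340.0 m.
Distance = √(ΔE² + ΔN²) = √(340.0² + (-477.8)²) = 586.4 m.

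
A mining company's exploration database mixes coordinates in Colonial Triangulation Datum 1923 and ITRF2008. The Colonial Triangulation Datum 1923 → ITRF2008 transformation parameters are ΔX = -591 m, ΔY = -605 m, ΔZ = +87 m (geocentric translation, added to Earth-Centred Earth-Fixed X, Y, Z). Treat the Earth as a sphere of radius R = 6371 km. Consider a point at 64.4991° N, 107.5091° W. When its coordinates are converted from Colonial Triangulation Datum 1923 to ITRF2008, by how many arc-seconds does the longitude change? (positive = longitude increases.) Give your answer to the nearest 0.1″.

Δλ = -28.7″

sin φ = 0.902579, cos φ = 0.430525, sin λ = -0.953669, cos λ = -0.300857.
East component: ΔE = −sin λ·ΔX + cos λ·ΔY = −(-0.953669)(-591) + (-0.300857)(-605) = -381.60 m.
1° of latitude spans πR/180 = 111195 m; at latitude φ, 1° of longitude spans that × cos φ = 47872.2 m, so Δλ = -381.60 / 47872.2 × 3600 = -28.696″.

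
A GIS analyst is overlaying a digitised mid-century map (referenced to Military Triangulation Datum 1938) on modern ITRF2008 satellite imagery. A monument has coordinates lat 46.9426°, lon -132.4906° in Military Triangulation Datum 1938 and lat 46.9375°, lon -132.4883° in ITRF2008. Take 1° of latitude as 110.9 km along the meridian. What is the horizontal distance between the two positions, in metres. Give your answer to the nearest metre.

592 m

Δφ = 46.9375° − 46.9426° = -0.0051°; Δλ = -132.4883° − -132.4906° = +0.0023°.
ΔN = Δφ × 110900 = -565.6 m; ΔE = Δλ × 110900 × cos(46.9426°) = +0.0023 × 110900 × 0.682731 = 174.1 m.
Distance = √(ΔE² + ΔN²) = √(174.1² + (-565.6)²) = 591.8 m.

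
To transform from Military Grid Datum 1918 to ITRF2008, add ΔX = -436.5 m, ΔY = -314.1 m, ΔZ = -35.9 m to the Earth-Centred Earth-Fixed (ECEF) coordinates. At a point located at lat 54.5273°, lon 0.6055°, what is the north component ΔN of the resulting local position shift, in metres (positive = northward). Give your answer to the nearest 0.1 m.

ΔN = 337.3 m

At φ = 54.5273°, λ = 0.6055°: sin φ = 0.814392, cos φ = 0.580315, sin λ = 0.010568, cos λ = 0.999944.
ΔN = −sin φ cos λ·ΔX − sin φ sin λ·ΔY + cos φ·ΔZ = −(0.814392)(0.999944)(-436.5) − (0.814392)(0.010568)(-314.1) + (0.580315)(-35.9) = 337.33 m.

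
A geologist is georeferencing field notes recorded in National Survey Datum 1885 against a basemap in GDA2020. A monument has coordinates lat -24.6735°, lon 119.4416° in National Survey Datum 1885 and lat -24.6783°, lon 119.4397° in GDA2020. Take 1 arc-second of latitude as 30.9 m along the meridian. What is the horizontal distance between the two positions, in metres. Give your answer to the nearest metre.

567 m

Δφ = -24.6783° − -24.6735° = -0.0048°; Δλ = 119.4397° − 119.4416° = -0.0019°.
1° of latitude = 3600 × 30.90 = 111240 m.
ΔN = Δφ × 111240 = -534.0 m; ΔE = Δλ × 111240 × cos(-24.6735°) = -0.0019 × 111240 × 0.908701 = -192.1 m.
Distance = √(ΔE² + ΔN²) = √((-192.1)² + (-534.0)²) = 567.4 m.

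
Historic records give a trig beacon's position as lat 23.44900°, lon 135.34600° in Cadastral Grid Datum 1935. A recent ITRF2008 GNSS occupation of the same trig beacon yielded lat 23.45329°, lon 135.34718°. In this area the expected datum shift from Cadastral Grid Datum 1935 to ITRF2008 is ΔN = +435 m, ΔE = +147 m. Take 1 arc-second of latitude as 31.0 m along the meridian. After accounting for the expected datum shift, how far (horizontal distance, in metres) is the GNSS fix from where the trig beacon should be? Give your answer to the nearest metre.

Observed coordinate differences: Δφ = +0.00429°, Δλ = +0.00118°.
Converting to metres (1° lat = 111600 m, cos φ = 0.917415): observed ΔN = 478.8 m, observed ΔE = 120.8 m.
Subtracting the expected shift leaves a residual of 478.8 − (435) = 43.8 m north and 120.8 − (147) = -26.2 m east.
Residual distance = √(43.8² + (-26.2)²) = 51.0 m.

51 m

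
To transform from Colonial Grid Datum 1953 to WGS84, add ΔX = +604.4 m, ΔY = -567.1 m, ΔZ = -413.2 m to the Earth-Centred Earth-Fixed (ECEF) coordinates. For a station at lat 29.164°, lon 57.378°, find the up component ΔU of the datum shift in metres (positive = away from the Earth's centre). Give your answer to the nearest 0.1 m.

The local up (radial) axis is (cos φ cos λ, cos φ sin λ, sin φ), giving ΔU = 284.523 − 417.087 − 201.357 = -333.92 m.

ΔU = -333.9 m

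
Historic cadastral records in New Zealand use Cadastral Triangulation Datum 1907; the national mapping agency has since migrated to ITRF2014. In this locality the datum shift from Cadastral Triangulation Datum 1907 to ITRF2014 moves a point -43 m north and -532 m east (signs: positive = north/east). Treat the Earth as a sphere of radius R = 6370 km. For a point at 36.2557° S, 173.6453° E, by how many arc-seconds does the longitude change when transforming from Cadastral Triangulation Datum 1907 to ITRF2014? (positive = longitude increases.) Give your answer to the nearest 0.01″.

At latitude -36.2557°, cos φ = 0.806386.
One radian of longitude at latitude φ spans R cos φ, so Δλ = ΔE / (R cos φ) = -532.0 / (6370000 × 0.806386) = -1.0357e-04 rad = -21.363″.

Δλ = -21.36″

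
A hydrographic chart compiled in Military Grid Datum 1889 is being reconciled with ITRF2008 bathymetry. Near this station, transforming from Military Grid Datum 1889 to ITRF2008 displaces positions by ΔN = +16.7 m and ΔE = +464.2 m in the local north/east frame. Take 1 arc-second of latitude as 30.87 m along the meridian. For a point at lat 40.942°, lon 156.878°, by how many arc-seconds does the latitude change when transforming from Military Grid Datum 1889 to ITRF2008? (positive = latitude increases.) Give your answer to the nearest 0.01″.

1″ of latitude = 30.87 m, so Δφ = 16.7 / 30.87 = 0.541″.

Δφ = 0.54″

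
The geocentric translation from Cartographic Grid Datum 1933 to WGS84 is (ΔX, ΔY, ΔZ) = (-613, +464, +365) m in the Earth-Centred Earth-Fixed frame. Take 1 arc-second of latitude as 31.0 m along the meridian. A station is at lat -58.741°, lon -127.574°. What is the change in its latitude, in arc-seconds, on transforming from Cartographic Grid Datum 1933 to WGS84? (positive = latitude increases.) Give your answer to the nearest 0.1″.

sin φ = -0.854830, cos φ = 0.518908, sin λ = -0.792566, cos λ = -0.609786.
North component: ΔN = −sin φ cos λ·ΔX − sin φ sin λ·ΔY + cos φ·ΔZ = −(-0.854830)(-0.609786)(-613) − (-0.854830)(-0.792566)(464) + (0.518908)(365) = 194.57 m.
1° of latitude spans 3600 × 31.00 = 111600 m, so Δφ = 194.57 / 111600 × 3600 = 6.276″.

Δφ = 6.3″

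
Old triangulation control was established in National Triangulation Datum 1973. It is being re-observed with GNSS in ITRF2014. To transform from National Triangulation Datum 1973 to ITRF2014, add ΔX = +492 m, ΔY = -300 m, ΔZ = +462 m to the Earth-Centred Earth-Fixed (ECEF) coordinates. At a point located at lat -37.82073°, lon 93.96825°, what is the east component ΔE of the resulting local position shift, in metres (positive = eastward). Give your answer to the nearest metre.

The local east axis at (φ, λ) is (−sin λ, cos λ, 0), so ΔE = −sin(93.96825°)·492 + cos(93.96825°)·(-300) = -470.06 m.

ΔE = -470 m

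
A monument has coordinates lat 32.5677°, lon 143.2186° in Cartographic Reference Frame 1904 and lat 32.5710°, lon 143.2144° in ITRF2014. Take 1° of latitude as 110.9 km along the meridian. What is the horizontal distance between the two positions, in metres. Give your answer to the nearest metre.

Δφ = 32.5710° − 32.5677° = +0.0033°; Δλ = 143.2144° − 143.2186° = -0.0042°.
ΔN = Δφ × 110900 = 366.0 m; ΔE = Δλ × 110900 × cos(32.5677°) = -0.0042 × 110900 × 0.842756 = -392.5 m.
Distance = √(ΔE² + ΔN²) = √((-392.5)² + 366.0²) = 536.7 m.

537 m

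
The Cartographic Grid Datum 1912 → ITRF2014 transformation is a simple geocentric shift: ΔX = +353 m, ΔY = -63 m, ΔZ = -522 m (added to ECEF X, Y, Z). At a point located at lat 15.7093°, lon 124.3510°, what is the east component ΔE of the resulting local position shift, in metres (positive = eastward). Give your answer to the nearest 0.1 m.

At φ = 15.7093°, λ = 124.3510°: sin φ = 0.270757, cos φ = 0.962648, sin λ = 0.825596, cos λ = -0.564261.
ΔE = −sin λ·ΔX + cos λ·ΔY = −(0.825596)·(353) + (-0.564261)·(-63) = -255.89 m.

ΔE = -255.9 m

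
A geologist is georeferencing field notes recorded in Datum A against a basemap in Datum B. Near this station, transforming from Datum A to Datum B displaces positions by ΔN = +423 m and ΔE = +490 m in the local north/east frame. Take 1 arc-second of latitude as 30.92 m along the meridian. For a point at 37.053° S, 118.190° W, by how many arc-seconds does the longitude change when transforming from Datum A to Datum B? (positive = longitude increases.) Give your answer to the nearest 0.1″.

Δλ = 19.9″

At latitude -37.053°, cos φ = 0.798078.
1″ of longitude at this latitude = 30.92 × cos φ = 24.6766 m, so Δλ = 490.0 / 24.6766 = 19.857″.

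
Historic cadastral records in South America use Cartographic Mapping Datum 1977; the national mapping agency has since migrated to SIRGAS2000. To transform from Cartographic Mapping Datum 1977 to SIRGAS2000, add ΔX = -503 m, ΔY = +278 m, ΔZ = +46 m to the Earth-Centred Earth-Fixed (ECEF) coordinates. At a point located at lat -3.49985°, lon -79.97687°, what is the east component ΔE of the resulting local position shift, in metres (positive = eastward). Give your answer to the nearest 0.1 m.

ΔE = -446.9 m

At φ = -3.49985°, λ = -79.97687°: sin φ = -0.061046, cos φ = 0.998135, sin λ = -0.984738, cos λ = 0.174046.
ΔE = −sin λ·ΔX + cos λ·ΔY = −(-0.984738)·(-503) + (0.174046)·(278) = -446.94 m.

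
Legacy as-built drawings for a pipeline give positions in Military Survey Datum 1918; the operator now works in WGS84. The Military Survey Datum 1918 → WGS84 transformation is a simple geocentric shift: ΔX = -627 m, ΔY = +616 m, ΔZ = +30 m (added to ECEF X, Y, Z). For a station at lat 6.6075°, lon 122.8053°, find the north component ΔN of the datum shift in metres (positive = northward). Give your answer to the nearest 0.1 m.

At φ = 6.6075°, λ = 122.8053°: sin φ = 0.115067, cos φ = 0.993358, sin λ = 0.840516, cos λ = -0.541786.
ΔN = −sin φ cos λ·ΔX − sin φ sin λ·ΔY + cos φ·ΔZ = −(0.115067)(-0.541786)(-627) − (0.115067)(0.840516)(616) + (0.993358)(30) = -68.86 m.

ΔN = -68.9 m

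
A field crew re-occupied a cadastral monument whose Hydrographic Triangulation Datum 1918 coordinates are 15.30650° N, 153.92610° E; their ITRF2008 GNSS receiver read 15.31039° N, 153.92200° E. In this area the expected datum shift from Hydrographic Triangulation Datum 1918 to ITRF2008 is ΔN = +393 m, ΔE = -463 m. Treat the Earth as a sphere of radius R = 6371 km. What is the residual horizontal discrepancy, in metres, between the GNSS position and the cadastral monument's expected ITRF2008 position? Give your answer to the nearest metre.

46 m

Observed coordinate differences: Δφ = +0.00389°, Δλ = -0.00410°.
Converting to metres (1° lat = 111195 m, cos φ = 0.964527): observed ΔN = 432.5 m, observed ΔE = -439.7 m.
Subtracting the expected shift leaves a residual of 432.5 − (393) = 39.5 m north and -439.7 − (-463) = 23.3 m east.
Residual distance = √(39.5² + 23.3²) = 45.9 m.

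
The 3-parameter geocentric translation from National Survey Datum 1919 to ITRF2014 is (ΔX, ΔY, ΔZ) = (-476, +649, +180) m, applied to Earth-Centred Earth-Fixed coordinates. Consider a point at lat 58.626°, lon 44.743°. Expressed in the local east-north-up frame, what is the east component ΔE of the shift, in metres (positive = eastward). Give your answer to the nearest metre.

ΔE = 796 m

At φ = 58.626°, λ = 44.743°: sin φ = 0.853787, cos φ = 0.520622, sin λ = 0.703928, cos λ = 0.710271.
ΔE = −sin λ·ΔX + cos λ·ΔY = −(0.703928)·(-476) + (0.710271)·(649) = 796.04 m.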